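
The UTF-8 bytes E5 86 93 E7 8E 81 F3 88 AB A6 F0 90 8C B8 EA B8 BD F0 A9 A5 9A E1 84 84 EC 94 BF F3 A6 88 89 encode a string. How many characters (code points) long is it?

Byte at offset 0: 0xE5 = 11100101 → 3-byte char (#1). Advance 3.
Byte at offset 3: 0xE7 = 11100111 → 3-byte char (#2). Advance 3.
Byte at offset 6: 0xF3 = 11110011 → 4-byte char (#3). Advance 4.
Byte at offset 10: 0xF0 = 11110000 → 4-byte char (#4). Advance 4.
Byte at offset 14: 0xEA = 11101010 → 3-byte char (#5). Advance 3.
Byte at offset 17: 0xF0 = 11110000 → 4-byte char (#6). Advance 4.
Byte at offset 21: 0xE1 = 11100001 → 3-byte char (#7). Advance 3.
Byte at offset 24: 0xEC = 11101100 → 3-byte char (#8). Advance 3.
Byte at offset 27: 0xF3 = 11110011 → 4-byte char (#9). Advance 4.
Reached end at offset 31 after 9 code points.

9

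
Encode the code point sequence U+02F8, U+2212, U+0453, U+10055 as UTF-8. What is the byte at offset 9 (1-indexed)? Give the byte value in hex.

1-indexed offset 9 is 0-indexed offset 8.
U+02F8 → 2-byte form CB B8 at offsets 0–1.
U+2212 → 3-byte form E2 88 92 at offsets 2–4.
U+0453 → 2-byte form D1 93 at offsets 5–6.
U+10055 → 4-byte form F0 90 81 95 at offsets 7–10.
Offset 8 falls in char 4's range; it's byte 2 of F0 90 81 95 = 0x90.

0x90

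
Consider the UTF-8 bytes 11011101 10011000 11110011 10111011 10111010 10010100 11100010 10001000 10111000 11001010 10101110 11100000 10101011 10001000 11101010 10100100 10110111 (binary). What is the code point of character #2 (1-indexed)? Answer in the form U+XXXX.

U+FBE94

Offset 0: leading byte 0xDD = 11011101 → 2-byte char #1 = DD 98.
Offset 2: leading byte 0xF3 = 11110011 → 4-byte char #2 = F3 BB BA 94.
Leading byte 0xF3 = 11110011 matches 11110xxx → 4-byte sequence.
Byte 1: 0xF3 = 11110011, payload 011 (3 bits).
Byte 2: 0xBB = 10111011 (10xxxxxx ✓), payload 111011.
Byte 3: 0xBA = 10111010 (10xxxxxx ✓), payload 111010.
Byte 4: 0x94 = 10010100 (10xxxxxx ✓), payload 010100.
Concatenate: 011111011111010010100 = 0xFBE94 (21 bits → U+FBE94).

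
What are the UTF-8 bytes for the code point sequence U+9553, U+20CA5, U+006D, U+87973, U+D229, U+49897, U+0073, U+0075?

E9 95 93 F0 A0 B2 A5 6D F2 87 A5 B3 ED 88 A9 F1 89 A2 97 73 75

U+9553: 3-byte form → E9 95 93.
U+20CA5: 4-byte form → F0 A0 B2 A5.
U+006D: 1-byte form → 6D.
U+87973: 4-byte form → F2 87 A5 B3.
U+D229: 3-byte form → ED 88 A9.
U+49897: 4-byte form → F1 89 A2 97.
U+0073: 1-byte form → 73.
U+0075: 1-byte form → 75.
Concatenated (21 bytes): E9 95 93 F0 A0 B2 A5 6D F2 87 A5 B3 ED 88 A9 F1 89 A2 97 73 75.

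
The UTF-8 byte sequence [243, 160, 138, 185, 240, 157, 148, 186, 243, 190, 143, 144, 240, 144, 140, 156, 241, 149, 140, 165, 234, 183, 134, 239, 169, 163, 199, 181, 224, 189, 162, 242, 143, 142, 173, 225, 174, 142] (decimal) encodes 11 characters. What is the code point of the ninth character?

Offset 0: leading byte 0xF3 = 11110011 → 4-byte char #1 = F3 A0 8A B9.
Offset 4: leading byte 0xF0 = 11110000 → 4-byte char #2 = F0 9D 94 BA.
Offset 8: leading byte 0xF3 = 11110011 → 4-byte char #3 = F3 BE 8F 90.
Offset 12: leading byte 0xF0 = 11110000 → 4-byte char #4 = F0 90 8C 9C.
Offset 16: leading byte 0xF1 = 11110001 → 4-byte char #5 = F1 95 8C A5.
Offset 20: leading byte 0xEA = 11101010 → 3-byte char #6 = EA B7 86.
Offset 23: leading byte 0xEF = 11101111 → 3-byte char #7 = EF A9 A3.
Offset 26: leading byte 0xC7 = 11000111 → 2-byte char #8 = C7 B5.
Offset 28: leading byte 0xE0 = 11100000 → 3-byte char #9 = E0 BD A2.
Leading byte 0xE0 = 11100000 matches 1110xxxx → 3-byte sequence.
Byte 1: 0xE0 = 11100000, payload 0000 (4 bits).
Byte 2: 0xBD = 10111101 (10xxxxxx ✓), payload 111101.
Byte 3: 0xA2 = 10100010 (10xxxxxx ✓), payload 100010.
Concatenate: 0000111101100010 = 0xF62 (16 bits → U+0F62).

U+0F62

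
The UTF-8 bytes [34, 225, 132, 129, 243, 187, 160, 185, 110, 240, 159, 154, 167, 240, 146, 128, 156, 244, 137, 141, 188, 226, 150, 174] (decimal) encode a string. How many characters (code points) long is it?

Byte at offset 0: 0x22 = 00100010 → 1-byte char (#1). Advance 1.
Byte at offset 1: 0xE1 = 11100001 → 3-byte char (#2). Advance 3.
Byte at offset 4: 0xF3 = 11110011 → 4-byte char (#3). Advance 4.
Byte at offset 8: 0x6E = 01101110 → 1-byte char (#4). Advance 1.
Byte at offset 9: 0xF0 = 11110000 → 4-byte char (#5). Advance 4.
Byte at offset 13: 0xF0 = 11110000 → 4-byte char (#6). Advance 4.
Byte at offset 17: 0xF4 = 11110100 → 4-byte char (#7). Advance 4.
Byte at offset 21: 0xE2 = 11100010 → 3-byte char (#8). Advance 3.
Reached end at offset 24 after 8 code points.

8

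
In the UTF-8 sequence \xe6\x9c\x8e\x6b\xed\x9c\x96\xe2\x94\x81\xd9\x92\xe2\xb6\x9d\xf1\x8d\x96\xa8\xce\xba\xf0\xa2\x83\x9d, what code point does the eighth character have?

Offset 0: leading byte 0xE6 = 11100110 → 3-byte char #1 = E6 9C 8E.
Offset 3: leading byte 0x6B = 01101011 → 1-byte char #2 = 6B.
Offset 4: leading byte 0xED = 11101101 → 3-byte char #3 = ED 9C 96.
Offset 7: leading byte 0xE2 = 11100010 → 3-byte char #4 = E2 94 81.
Offset 10: leading byte 0xD9 = 11011001 → 2-byte char #5 = D9 92.
Offset 12: leading byte 0xE2 = 11100010 → 3-byte char #6 = E2 B6 9D.
Offset 15: leading byte 0xF1 = 11110001 → 4-byte char #7 = F1 8D 96 A8.
Offset 19: leading byte 0xCE = 11001110 → 2-byte char #8 = CE BA.
Leading byte 0xCE = 11001110 matches 110xxxxx → 2-byte sequence.
Byte 1: 0xCE = 11001110, payload 01110 (5 bits).
Byte 2: 0xBA = 10111010 (10xxxxxx ✓), payload 111010.
Concatenate: 01110111010 = 0x3BA (11 bits → U+03BA).

U+03BA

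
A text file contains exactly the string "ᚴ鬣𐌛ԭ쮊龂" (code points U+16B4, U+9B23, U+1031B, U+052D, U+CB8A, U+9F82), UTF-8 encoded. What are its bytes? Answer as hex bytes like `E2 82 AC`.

U+16B4: 3-byte form → E1 9A B4.
U+9B23: 3-byte form → E9 AC A3.
U+1031B: 4-byte form → F0 90 8C 9B.
U+052D: 2-byte form → D4 AD.
U+CB8A: 3-byte form → EC AE 8A.
U+9F82: 3-byte form → E9 BE 82.
Concatenated (18 bytes): E1 9A B4 E9 AC A3 F0 90 8C 9B D4 AD EC AE 8A E9 BE 82.

E1 9A B4 E9 AC A3 F0 90 8C 9B D4 AD EC AE 8A E9 BE 82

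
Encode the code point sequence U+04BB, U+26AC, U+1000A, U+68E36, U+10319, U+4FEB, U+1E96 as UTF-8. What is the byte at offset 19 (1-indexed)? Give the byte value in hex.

0xBF

1-indexed offset 19 is 0-indexed offset 18.
U+04BB → 2-byte form D2 BB at offsets 0–1.
U+26AC → 3-byte form E2 9A AC at offsets 2–4.
U+1000A → 4-byte form F0 90 80 8A at offsets 5–8.
U+68E36 → 4-byte form F1 A8 B8 B6 at offsets 9–12.
U+10319 → 4-byte form F0 90 8C 99 at offsets 13–16.
U+4FEB → 3-byte form E4 BF AB at offsets 17–19.
Offset 18 falls in char 6's range; it's byte 2 of E4 BF AB = 0xBF.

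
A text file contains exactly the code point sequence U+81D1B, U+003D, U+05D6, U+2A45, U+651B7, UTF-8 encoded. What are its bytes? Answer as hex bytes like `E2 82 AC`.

U+81D1B: 4-byte form → F2 81 B4 9B.
U+003D: 1-byte form → 3D.
U+05D6: 2-byte form → D7 96.
U+2A45: 3-byte form → E2 A9 85.
U+651B7: 4-byte form → F1 A5 86 B7.
Concatenated (14 bytes): F2 81 B4 9B 3D D7 96 E2 A9 85 F1 A5 86 B7.

F2 81 B4 9B 3D D7 96 E2 A9 85 F1 A5 86 B7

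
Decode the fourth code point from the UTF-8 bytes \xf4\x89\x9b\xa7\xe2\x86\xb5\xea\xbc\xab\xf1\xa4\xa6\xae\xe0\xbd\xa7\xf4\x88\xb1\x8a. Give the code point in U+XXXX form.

U+649AE

Offset 0: leading byte 0xF4 = 11110100 → 4-byte char #1 = F4 89 9B A7.
Offset 4: leading byte 0xE2 = 11100010 → 3-byte char #2 = E2 86 B5.
Offset 7: leading byte 0xEA = 11101010 → 3-byte char #3 = EA BC AB.
Offset 10: leading byte 0xF1 = 11110001 → 4-byte char #4 = F1 A4 A6 AE.
Leading byte 0xF1 = 11110001 matches 11110xxx → 4-byte sequence.
Byte 1: 0xF1 = 11110001, payload 001 (3 bits).
Byte 2: 0xA4 = 10100100 (10xxxxxx ✓), payload 100100.
Byte 3: 0xA6 = 10100110 (10xxxxxx ✓), payload 100110.
Byte 4: 0xAE = 10101110 (10xxxxxx ✓), payload 101110.
Concatenate: 001100100100110101110 = 0x649AE (21 bits → U+649AE).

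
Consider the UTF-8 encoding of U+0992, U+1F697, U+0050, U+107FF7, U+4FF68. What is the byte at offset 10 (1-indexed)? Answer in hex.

1-indexed offset 10 is 0-indexed offset 9.
U+0992 → 3-byte form E0 A6 92 at offsets 0–2.
U+1F697 → 4-byte form F0 9F 9A 97 at offsets 3–6.
U+0050 → 1-byte form 50 at offsets 7–7.
U+107FF7 → 4-byte form F4 87 BF B7 at offsets 8–11.
Offset 9 falls in char 4's range; it's byte 2 of F4 87 BF B7 = 0x87.

0x87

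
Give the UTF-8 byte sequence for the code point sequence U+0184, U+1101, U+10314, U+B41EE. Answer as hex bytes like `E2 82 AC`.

U+0184: 2-byte form → C6 84.
U+1101: 3-byte form → E1 84 81.
U+10314: 4-byte form → F0 90 8C 94.
U+B41EE: 4-byte form → F2 B4 87 AE.
Concatenated (13 bytes): C6 84 E1 84 81 F0 90 8C 94 F2 B4 87 AE.

C6 84 E1 84 81 F0 90 8C 94 F2 B4 87 AE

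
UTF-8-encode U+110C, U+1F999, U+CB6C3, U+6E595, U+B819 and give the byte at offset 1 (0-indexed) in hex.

0x84

U+110C → 3-byte form E1 84 8C at offsets 0–2.
Offset 1 falls in char 1's range; it's byte 2 of E1 84 8C = 0x84.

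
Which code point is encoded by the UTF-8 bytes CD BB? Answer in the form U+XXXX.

Leading byte 0xCD = 11001101 matches 110xxxxx → 2-byte sequence.
Byte 1: 0xCD = 11001101, payload 01101 (5 bits).
Byte 2: 0xBB = 10111011 (10xxxxxx ✓), payload 111011.
Concatenate: 01101111011 = 0x37B (11 bits → U+037B).

U+037B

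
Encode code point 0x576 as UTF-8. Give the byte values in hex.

U+0576 = 0x576 = 1398 decimal. In range U+0080–U+07FF → 2-byte form: 110xxxxx 10xxxxxx.
Binary (11 bits): 10101110110.
Split 5+6: 10101 | 110110.
Byte 1: 11010101 = 0xD5.
Byte 2: 10110110 = 0xB6.

D5 B6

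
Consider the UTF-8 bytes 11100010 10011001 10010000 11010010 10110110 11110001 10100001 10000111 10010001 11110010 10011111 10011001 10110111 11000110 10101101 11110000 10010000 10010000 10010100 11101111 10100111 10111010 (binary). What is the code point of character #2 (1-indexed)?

U+04B6

Offset 0: leading byte 0xE2 = 11100010 → 3-byte char #1 = E2 99 90.
Offset 3: leading byte 0xD2 = 11010010 → 2-byte char #2 = D2 B6.
Leading byte 0xD2 = 11010010 matches 110xxxxx → 2-byte sequence.
Byte 1: 0xD2 = 11010010, payload 10010 (5 bits).
Byte 2: 0xB6 = 10110110 (10xxxxxx ✓), payload 110110.
Concatenate: 10010110110 = 0x4B6 (11 bits → U+04B6).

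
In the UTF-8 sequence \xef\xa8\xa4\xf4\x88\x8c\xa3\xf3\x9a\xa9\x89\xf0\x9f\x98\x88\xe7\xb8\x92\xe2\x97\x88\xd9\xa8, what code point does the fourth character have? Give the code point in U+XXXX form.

Offset 0: leading byte 0xEF = 11101111 → 3-byte char #1 = EF A8 A4.
Offset 3: leading byte 0xF4 = 11110100 → 4-byte char #2 = F4 88 8C A3.
Offset 7: leading byte 0xF3 = 11110011 → 4-byte char #3 = F3 9A A9 89.
Offset 11: leading byte 0xF0 = 11110000 → 4-byte char #4 = F0 9F 98 88.
Leading byte 0xF0 = 11110000 matches 11110xxx → 4-byte sequence.
Byte 1: 0xF0 = 11110000, payload 000 (3 bits).
Byte 2: 0x9F = 10011111 (10xxxxxx ✓), payload 011111.
Byte 3: 0x98 = 10011000 (10xxxxxx ✓), payload 011000.
Byte 4: 0x88 = 10001000 (10xxxxxx ✓), payload 001000.
Concatenate: 000011111011000001000 = 0x1F608 (21 bits → U+1F608).

U+1F608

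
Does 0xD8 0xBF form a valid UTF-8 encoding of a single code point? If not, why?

Leading byte 0xD8 = 11011000 → 2-byte form.
Continuation bytes 0xBF=10111111 all match 10xxxxxx.
Decoded value 0x63F is ≥ 0x80 (shortest form) and not a surrogate.

valid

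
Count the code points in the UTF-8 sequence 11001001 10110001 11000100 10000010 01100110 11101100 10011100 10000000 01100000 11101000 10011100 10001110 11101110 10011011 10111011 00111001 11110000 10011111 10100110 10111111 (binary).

9

Byte at offset 0: 0xC9 = 11001001 → 2-byte char (#1). Advance 2.
Byte at offset 2: 0xC4 = 11000100 → 2-byte char (#2). Advance 2.
Byte at offset 4: 0x66 = 01100110 → 1-byte char (#3). Advance 1.
Byte at offset 5: 0xEC = 11101100 → 3-byte char (#4). Advance 3.
Byte at offset 8: 0x60 = 01100000 → 1-byte char (#5). Advance 1.
Byte at offset 9: 0xE8 = 11101000 → 3-byte char (#6). Advance 3.
Byte at offset 12: 0xEE = 11101110 → 3-byte char (#7). Advance 3.
Byte at offset 15: 0x39 = 00111001 → 1-byte char (#8). Advance 1.
Byte at offset 16: 0xF0 = 11110000 → 4-byte char (#9). Advance 4.
Reached end at offset 20 after 9 code points.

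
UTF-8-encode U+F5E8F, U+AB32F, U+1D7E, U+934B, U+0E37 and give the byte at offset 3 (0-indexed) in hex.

0x8F

U+F5E8F → 4-byte form F3 B5 BA 8F at offsets 0–3.
Offset 3 falls in char 1's range; it's byte 4 of F3 B5 BA 8F = 0x8F.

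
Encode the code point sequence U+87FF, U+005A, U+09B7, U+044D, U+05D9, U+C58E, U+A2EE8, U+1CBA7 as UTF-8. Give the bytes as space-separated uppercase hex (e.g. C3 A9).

E8 9F BF 5A E0 A6 B7 D1 8D D7 99 EC 96 8E F2 A2 BB A8 F0 9C AE A7

U+87FF: 3-byte form → E8 9F BF.
U+005A: 1-byte form → 5A.
U+09B7: 3-byte form → E0 A6 B7.
U+044D: 2-byte form → D1 8D.
U+05D9: 2-byte form → D7 99.
U+C58E: 3-byte form → EC 96 8E.
U+A2EE8: 4-byte form → F2 A2 BB A8.
U+1CBA7: 4-byte form → F0 9C AE A7.
Concatenated (22 bytes): E8 9F BF 5A E0 A6 B7 D1 8D D7 99 EC 96 8E F2 A2 BB A8 F0 9C AE A7.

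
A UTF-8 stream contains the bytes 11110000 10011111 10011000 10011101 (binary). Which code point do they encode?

Leading byte 0xF0 = 11110000 matches 11110xxx → 4-byte sequence.
Byte 1: 0xF0 = 11110000, payload 000 (3 bits).
Byte 2: 0x9F = 10011111 (10xxxxxx ✓), payload 011111.
Byte 3: 0x98 = 10011000 (10xxxxxx ✓), payload 011000.
Byte 4: 0x9D = 10011101 (10xxxxxx ✓), payload 011101.
Concatenate: 000011111011000011101 = 0x1F61D (21 bits → U+1F61D).

U+1F61D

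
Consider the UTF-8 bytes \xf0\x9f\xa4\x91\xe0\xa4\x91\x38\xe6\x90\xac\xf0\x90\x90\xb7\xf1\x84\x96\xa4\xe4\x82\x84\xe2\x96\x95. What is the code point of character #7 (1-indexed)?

U+4084

Offset 0: leading byte 0xF0 = 11110000 → 4-byte char #1 = F0 9F A4 91.
Offset 4: leading byte 0xE0 = 11100000 → 3-byte char #2 = E0 A4 91.
Offset 7: leading byte 0x38 = 00111000 → 1-byte char #3 = 38.
Offset 8: leading byte 0xE6 = 11100110 → 3-byte char #4 = E6 90 AC.
Offset 11: leading byte 0xF0 = 11110000 → 4-byte char #5 = F0 90 90 B7.
Offset 15: leading byte 0xF1 = 11110001 → 4-byte char #6 = F1 84 96 A4.
Offset 19: leading byte 0xE4 = 11100100 → 3-byte char #7 = E4 82 84.
Leading byte 0xE4 = 11100100 matches 1110xxxx → 3-byte sequence.
Byte 1: 0xE4 = 11100100, payload 0100 (4 bits).
Byte 2: 0x82 = 10000010 (10xxxxxx ✓), payload 000010.
Byte 3: 0x84 = 10000100 (10xxxxxx ✓), payload 000100.
Concatenate: 0100000010000100 = 0x4084 (16 bits → U+4084).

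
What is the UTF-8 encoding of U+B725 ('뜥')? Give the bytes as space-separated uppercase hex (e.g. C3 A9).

EB 9C A5

U+B725 = 0xB725 = 46885 decimal. In range U+0800–U+FFFF → 3-byte form: 1110xxxx 10xxxxxx 10xxxxxx.
Binary (16 bits): 1011011100100101.
Split 4+6+6: 1011 | 011100 | 100101.
Byte 1: 11101011 = 0xEB.
Byte 2: 10011100 = 0x9C.
Byte 3: 10100101 = 0xA5.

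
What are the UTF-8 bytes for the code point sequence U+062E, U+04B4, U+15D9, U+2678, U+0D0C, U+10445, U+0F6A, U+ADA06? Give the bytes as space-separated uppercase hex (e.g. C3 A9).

D8 AE D2 B4 E1 97 99 E2 99 B8 E0 B4 8C F0 90 91 85 E0 BD AA F2 AD A8 86

U+062E: 2-byte form → D8 AE.
U+04B4: 2-byte form → D2 B4.
U+15D9: 3-byte form → E1 97 99.
U+2678: 3-byte form → E2 99 B8.
U+0D0C: 3-byte form → E0 B4 8C.
U+10445: 4-byte form → F0 90 91 85.
U+0F6A: 3-byte form → E0 BD AA.
U+ADA06: 4-byte form → F2 AD A8 86.
Concatenated (24 bytes): D8 AE D2 B4 E1 97 99 E2 99 B8 E0 B4 8C F0 90 91 85 E0 BD AA F2 AD A8 86.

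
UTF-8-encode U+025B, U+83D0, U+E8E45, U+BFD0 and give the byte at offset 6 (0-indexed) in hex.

0xA8

U+025B → 2-byte form C9 9B at offsets 0–1.
U+83D0 → 3-byte form E8 8F 90 at offsets 2–4.
U+E8E45 → 4-byte form F3 A8 B9 85 at offsets 5–8.
Offset 6 falls in char 3's range; it's byte 2 of F3 A8 B9 85 = 0xA8.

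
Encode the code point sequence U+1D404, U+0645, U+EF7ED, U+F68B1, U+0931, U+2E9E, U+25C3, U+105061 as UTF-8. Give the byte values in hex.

F0 9D 90 84 D9 85 F3 AF 9F AD F3 B6 A2 B1 E0 A4 B1 E2 BA 9E E2 97 83 F4 85 81 A1

U+1D404: 4-byte form → F0 9D 90 84.
U+0645: 2-byte form → D9 85.
U+EF7ED: 4-byte form → F3 AF 9F AD.
U+F68B1: 4-byte form → F3 B6 A2 B1.
U+0931: 3-byte form → E0 A4 B1.
U+2E9E: 3-byte form → E2 BA 9E.
U+25C3: 3-byte form → E2 97 83.
U+105061: 4-byte form → F4 85 81 A1.
Concatenated (27 bytes): F0 9D 90 84 D9 85 F3 AF 9F AD F3 B6 A2 B1 E0 A4 B1 E2 BA 9E E2 97 83 F4 85 81 A1.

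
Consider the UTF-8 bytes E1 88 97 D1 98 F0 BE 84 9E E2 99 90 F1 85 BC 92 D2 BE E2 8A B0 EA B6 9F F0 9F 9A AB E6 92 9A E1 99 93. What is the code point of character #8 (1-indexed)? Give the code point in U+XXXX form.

U+AD9F

Offset 0: leading byte 0xE1 = 11100001 → 3-byte char #1 = E1 88 97.
Offset 3: leading byte 0xD1 = 11010001 → 2-byte char #2 = D1 98.
Offset 5: leading byte 0xF0 = 11110000 → 4-byte char #3 = F0 BE 84 9E.
Offset 9: leading byte 0xE2 = 11100010 → 3-byte char #4 = E2 99 90.
Offset 12: leading byte 0xF1 = 11110001 → 4-byte char #5 = F1 85 BC 92.
Offset 16: leading byte 0xD2 = 11010010 → 2-byte char #6 = D2 BE.
Offset 18: leading byte 0xE2 = 11100010 → 3-byte char #7 = E2 8A B0.
Offset 21: leading byte 0xEA = 11101010 → 3-byte char #8 = EA B6 9F.
Leading byte 0xEA = 11101010 matches 1110xxxx → 3-byte sequence.
Byte 1: 0xEA = 11101010, payload 1010 (4 bits).
Byte 2: 0xB6 = 10110110 (10xxxxxx ✓), payload 110110.
Byte 3: 0x9F = 10011111 (10xxxxxx ✓), payload 011111.
Concatenate: 1010110110011111 = 0xAD9F (16 bits → U+AD9F).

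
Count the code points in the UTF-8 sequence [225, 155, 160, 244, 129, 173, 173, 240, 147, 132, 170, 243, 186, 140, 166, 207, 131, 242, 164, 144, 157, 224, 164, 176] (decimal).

Byte at offset 0: 0xE1 = 11100001 → 3-byte char (#1). Advance 3.
Byte at offset 3: 0xF4 = 11110100 → 4-byte char (#2). Advance 4.
Byte at offset 7: 0xF0 = 11110000 → 4-byte char (#3). Advance 4.
Byte at offset 11: 0xF3 = 11110011 → 4-byte char (#4). Advance 4.
Byte at offset 15: 0xCF = 11001111 → 2-byte char (#5). Advance 2.
Byte at offset 17: 0xF2 = 11110010 → 4-byte char (#6). Advance 4.
Byte at offset 21: 0xE0 = 11100000 → 3-byte char (#7). Advance 3.
Reached end at offset 24 after 7 code points.

7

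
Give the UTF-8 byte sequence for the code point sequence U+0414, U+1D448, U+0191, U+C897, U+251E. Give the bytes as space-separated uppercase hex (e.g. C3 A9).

U+0414: 2-byte form → D0 94.
U+1D448: 4-byte form → F0 9D 91 88.
U+0191: 2-byte form → C6 91.
U+C897: 3-byte form → EC A2 97.
U+251E: 3-byte form → E2 94 9E.
Concatenated (14 bytes): D0 94 F0 9D 91 88 C6 91 EC A2 97 E2 94 9E.

D0 94 F0 9D 91 88 C6 91 EC A2 97 E2 94 9E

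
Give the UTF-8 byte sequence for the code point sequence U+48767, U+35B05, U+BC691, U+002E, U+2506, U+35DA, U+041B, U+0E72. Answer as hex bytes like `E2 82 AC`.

U+48767: 4-byte form → F1 88 9D A7.
U+35B05: 4-byte form → F0 B5 AC 85.
U+BC691: 4-byte form → F2 BC 9A 91.
U+002E: 1-byte form → 2E.
U+2506: 3-byte form → E2 94 86.
U+35DA: 3-byte form → E3 97 9A.
U+041B: 2-byte form → D0 9B.
U+0E72: 3-byte form → E0 B9 B2.
Concatenated (24 bytes): F1 88 9D A7 F0 B5 AC 85 F2 BC 9A 91 2E E2 94 86 E3 97 9A D0 9B E0 B9 B2.

F1 88 9D A7 F0 B5 AC 85 F2 BC 9A 91 2E E2 94 86 E3 97 9A D0 9B E0 B9 B2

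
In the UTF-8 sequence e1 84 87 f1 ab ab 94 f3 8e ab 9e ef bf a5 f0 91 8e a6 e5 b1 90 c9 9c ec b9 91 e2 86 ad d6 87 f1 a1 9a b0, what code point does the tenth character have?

Offset 0: leading byte 0xE1 = 11100001 → 3-byte char #1 = E1 84 87.
Offset 3: leading byte 0xF1 = 11110001 → 4-byte char #2 = F1 AB AB 94.
Offset 7: leading byte 0xF3 = 11110011 → 4-byte char #3 = F3 8E AB 9E.
Offset 11: leading byte 0xEF = 11101111 → 3-byte char #4 = EF BF A5.
Offset 14: leading byte 0xF0 = 11110000 → 4-byte char #5 = F0 91 8E A6.
Offset 18: leading byte 0xE5 = 11100101 → 3-byte char #6 = E5 B1 90.
Offset 21: leading byte 0xC9 = 11001001 → 2-byte char #7 = C9 9C.
Offset 23: leading byte 0xEC = 11101100 → 3-byte char #8 = EC B9 91.
Offset 26: leading byte 0xE2 = 11100010 → 3-byte char #9 = E2 86 AD.
Offset 29: leading byte 0xD6 = 11010110 → 2-byte char #10 = D6 87.
Leading byte 0xD6 = 11010110 matches 110xxxxx → 2-byte sequence.
Byte 1: 0xD6 = 11010110, payload 10110 (5 bits).
Byte 2: 0x87 = 10000111 (10xxxxxx ✓), payload 000111.
Concatenate: 10110000111 = 0x587 (11 bits → U+0587).

U+0587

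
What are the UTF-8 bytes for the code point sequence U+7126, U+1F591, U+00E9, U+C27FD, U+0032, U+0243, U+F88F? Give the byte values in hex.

E7 84 A6 F0 9F 96 91 C3 A9 F3 82 9F BD 32 C9 83 EF A2 8F

U+7126: 3-byte form → E7 84 A6.
U+1F591: 4-byte form → F0 9F 96 91.
U+00E9: 2-byte form → C3 A9.
U+C27FD: 4-byte form → F3 82 9F BD.
U+0032: 1-byte form → 32.
U+0243: 2-byte form → C9 83.
U+F88F: 3-byte form → EF A2 8F.
Concatenated (19 bytes): E7 84 A6 F0 9F 96 91 C3 A9 F3 82 9F BD 32 C9 83 EF A2 8F.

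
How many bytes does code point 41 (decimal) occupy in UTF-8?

1

U+0029 = 0x29. UTF-8 uses 1 byte below 0x80, 2 below 0x800, 3 below 0x10000, 4 up to 0x10FFFF. 0x29 is in U+0000–U+007F → 1 byte.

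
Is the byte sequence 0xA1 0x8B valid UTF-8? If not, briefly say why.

invalid (continuation byte with no leading byte)

Byte 0xA1 = 10100001 has the form 10xxxxxx — a continuation byte — but there is no preceding leading byte.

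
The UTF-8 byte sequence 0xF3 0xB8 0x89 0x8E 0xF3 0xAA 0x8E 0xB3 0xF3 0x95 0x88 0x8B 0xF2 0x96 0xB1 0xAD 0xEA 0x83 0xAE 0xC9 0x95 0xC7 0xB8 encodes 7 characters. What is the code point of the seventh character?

U+01F8

Offset 0: leading byte 0xF3 = 11110011 → 4-byte char #1 = F3 B8 89 8E.
Offset 4: leading byte 0xF3 = 11110011 → 4-byte char #2 = F3 AA 8E B3.
Offset 8: leading byte 0xF3 = 11110011 → 4-byte char #3 = F3 95 88 8B.
Offset 12: leading byte 0xF2 = 11110010 → 4-byte char #4 = F2 96 B1 AD.
Offset 16: leading byte 0xEA = 11101010 → 3-byte char #5 = EA 83 AE.
Offset 19: leading byte 0xC9 = 11001001 → 2-byte char #6 = C9 95.
Offset 21: leading byte 0xC7 = 11000111 → 2-byte char #7 = C7 B8.
Leading byte 0xC7 = 11000111 matches 110xxxxx → 2-byte sequence.
Byte 1: 0xC7 = 11000111, payload 00111 (5 bits).
Byte 2: 0xB8 = 10111000 (10xxxxxx ✓), payload 111000.
Concatenate: 00111111000 = 0x1F8 (11 bits → U+01F8).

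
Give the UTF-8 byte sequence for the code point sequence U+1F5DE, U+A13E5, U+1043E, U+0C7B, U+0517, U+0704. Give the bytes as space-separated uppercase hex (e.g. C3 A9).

F0 9F 97 9E F2 A1 8F A5 F0 90 90 BE E0 B1 BB D4 97 DC 84

U+1F5DE: 4-byte form → F0 9F 97 9E.
U+A13E5: 4-byte form → F2 A1 8F A5.
U+1043E: 4-byte form → F0 90 90 BE.
U+0C7B: 3-byte form → E0 B1 BB.
U+0517: 2-byte form → D4 97.
U+0704: 2-byte form → DC 84.
Concatenated (19 bytes): F0 9F 97 9E F2 A1 8F A5 F0 90 90 BE E0 B1 BB D4 97 DC 84.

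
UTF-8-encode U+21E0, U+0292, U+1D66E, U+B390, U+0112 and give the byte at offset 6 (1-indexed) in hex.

0xF0

1-indexed offset 6 is 0-indexed offset 5.
U+21E0 → 3-byte form E2 87 A0 at offsets 0–2.
U+0292 → 2-byte form CA 92 at offsets 3–4.
U+1D66E → 4-byte form F0 9D 99 AE at offsets 5–8.
Offset 5 falls in char 3's range; it's byte 1 of F0 9D 99 AE = 0xF0.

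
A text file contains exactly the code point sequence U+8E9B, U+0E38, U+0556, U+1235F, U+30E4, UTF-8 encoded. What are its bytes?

U+8E9B: 3-byte form → E8 BA 9B.
U+0E38: 3-byte form → E0 B8 B8.
U+0556: 2-byte form → D5 96.
U+1235F: 4-byte form → F0 92 8D 9F.
U+30E4: 3-byte form → E3 83 A4.
Concatenated (15 bytes): E8 BA 9B E0 B8 B8 D5 96 F0 92 8D 9F E3 83 A4.

E8 BA 9B E0 B8 B8 D5 96 F0 92 8D 9F E3 83 A4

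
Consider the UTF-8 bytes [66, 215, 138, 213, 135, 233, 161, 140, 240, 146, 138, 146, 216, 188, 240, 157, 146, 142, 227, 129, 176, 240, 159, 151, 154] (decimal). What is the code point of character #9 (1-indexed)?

Offset 0: leading byte 0x42 = 01000010 → 1-byte char #1 = 42.
Offset 1: leading byte 0xD7 = 11010111 → 2-byte char #2 = D7 8A.
Offset 3: leading byte 0xD5 = 11010101 → 2-byte char #3 = D5 87.
Offset 5: leading byte 0xE9 = 11101001 → 3-byte char #4 = E9 A1 8C.
Offset 8: leading byte 0xF0 = 11110000 → 4-byte char #5 = F0 92 8A 92.
Offset 12: leading byte 0xD8 = 11011000 → 2-byte char #6 = D8 BC.
Offset 14: leading byte 0xF0 = 11110000 → 4-byte char #7 = F0 9D 92 8E.
Offset 18: leading byte 0xE3 = 11100011 → 3-byte char #8 = E3 81 B0.
Offset 21: leading byte 0xF0 = 11110000 → 4-byte char #9 = F0 9F 97 9A.
Leading byte 0xF0 = 11110000 matches 11110xxx → 4-byte sequence.
Byte 1: 0xF0 = 11110000, payload 000 (3 bits).
Byte 2: 0x9F = 10011111 (10xxxxxx ✓), payload 011111.
Byte 3: 0x97 = 10010111 (10xxxxxx ✓), payload 010111.
Byte 4: 0x9A = 10011010 (10xxxxxx ✓), payload 011010.
Concatenate: 000011111010111011010 = 0x1F5DA (21 bits → U+1F5DA).

U+1F5DA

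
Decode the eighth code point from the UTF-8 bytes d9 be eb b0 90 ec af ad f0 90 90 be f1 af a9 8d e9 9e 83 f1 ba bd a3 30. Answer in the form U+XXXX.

Offset 0: leading byte 0xD9 = 11011001 → 2-byte char #1 = D9 BE.
Offset 2: leading byte 0xEB = 11101011 → 3-byte char #2 = EB B0 90.
Offset 5: leading byte 0xEC = 11101100 → 3-byte char #3 = EC AF AD.
Offset 8: leading byte 0xF0 = 11110000 → 4-byte char #4 = F0 90 90 BE.
Offset 12: leading byte 0xF1 = 11110001 → 4-byte char #5 = F1 AF A9 8D.
Offset 16: leading byte 0xE9 = 11101001 → 3-byte char #6 = E9 9E 83.
Offset 19: leading byte 0xF1 = 11110001 → 4-byte char #7 = F1 BA BD A3.
Offset 23: leading byte 0x30 = 00110000 → 1-byte char #8 = 30.
Leading byte 0x30 = 00110000 matches 0xxxxxxx → 1-byte sequence.
Byte 1: 0x30 = 00110000, payload 0110000 (7 bits).
Concatenate: 0110000 = 0x30 (7 bits → U+0030).

U+0030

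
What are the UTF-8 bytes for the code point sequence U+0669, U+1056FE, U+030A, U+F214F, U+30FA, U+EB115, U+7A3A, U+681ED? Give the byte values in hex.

U+0669: 2-byte form → D9 A9.
U+1056FE: 4-byte form → F4 85 9B BE.
U+030A: 2-byte form → CC 8A.
U+F214F: 4-byte form → F3 B2 85 8F.
U+30FA: 3-byte form → E3 83 BA.
U+EB115: 4-byte form → F3 AB 84 95.
U+7A3A: 3-byte form → E7 A8 BA.
U+681ED: 4-byte form → F1 A8 87 AD.
Concatenated (26 bytes): D9 A9 F4 85 9B BE CC 8A F3 B2 85 8F E3 83 BA F3 AB 84 95 E7 A8 BA F1 A8 87 AD.

D9 A9 F4 85 9B BE CC 8A F3 B2 85 8F E3 83 BA F3 AB 84 95 E7 A8 BA F1 A8 87 AD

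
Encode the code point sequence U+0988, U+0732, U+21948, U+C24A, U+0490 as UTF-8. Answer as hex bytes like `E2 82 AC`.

U+0988: 3-byte form → E0 A6 88.
U+0732: 2-byte form → DC B2.
U+21948: 4-byte form → F0 A1 A5 88.
U+C24A: 3-byte form → EC 89 8A.
U+0490: 2-byte form → D2 90.
Concatenated (14 bytes): E0 A6 88 DC B2 F0 A1 A5 88 EC 89 8A D2 90.

E0 A6 88 DC B2 F0 A1 A5 88 EC 89 8A D2 90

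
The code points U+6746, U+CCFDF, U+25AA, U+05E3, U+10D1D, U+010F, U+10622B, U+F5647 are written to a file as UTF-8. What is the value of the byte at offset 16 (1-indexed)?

1-indexed offset 16 is 0-indexed offset 15.
U+6746 → 3-byte form E6 9D 86 at offsets 0–2.
U+CCFDF → 4-byte form F3 8C BF 9F at offsets 3–6.
U+25AA → 3-byte form E2 96 AA at offsets 7–9.
U+05E3 → 2-byte form D7 A3 at offsets 10–11.
U+10D1D → 4-byte form F0 90 B4 9D at offsets 12–15.
Offset 15 falls in char 5's range; it's byte 4 of F0 90 B4 9D = 0x9D.

0x9D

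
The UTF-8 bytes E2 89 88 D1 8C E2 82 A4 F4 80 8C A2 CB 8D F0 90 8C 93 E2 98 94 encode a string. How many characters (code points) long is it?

7

Byte at offset 0: 0xE2 = 11100010 → 3-byte char (#1). Advance 3.
Byte at offset 3: 0xD1 = 11010001 → 2-byte char (#2). Advance 2.
Byte at offset 5: 0xE2 = 11100010 → 3-byte char (#3). Advance 3.
Byte at offset 8: 0xF4 = 11110100 → 4-byte char (#4). Advance 4.
Byte at offset 12: 0xCB = 11001011 → 2-byte char (#5). Advance 2.
Byte at offset 14: 0xF0 = 11110000 → 4-byte char (#6). Advance 4.
Byte at offset 18: 0xE2 = 11100010 → 3-byte char (#7). Advance 3.
Reached end at offset 21 after 7 code points.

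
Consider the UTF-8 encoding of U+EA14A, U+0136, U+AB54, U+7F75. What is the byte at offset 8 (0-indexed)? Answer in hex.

U+EA14A → 4-byte form F3 AA 85 8A at offsets 0–3.
U+0136 → 2-byte form C4 B6 at offsets 4–5.
U+AB54 → 3-byte form EA AD 94 at offsets 6–8.
Offset 8 falls in char 3's range; it's byte 3 of EA AD 94 = 0x94.

0x94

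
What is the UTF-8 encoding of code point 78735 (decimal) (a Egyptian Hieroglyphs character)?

U+1338F = 0x1338F = 78735 decimal. In range U+10000–U+10FFFF → 4-byte form: 11110xxx 10xxxxxx 10xxxxxx 10xxxxxx.
Binary (21 bits): 000010011001110001111.
Split 3+6+6+6: 000 | 010011 | 001110 | 001111.
Byte 1: 11110000 = 0xF0.
Byte 2: 10010011 = 0x93.
Byte 3: 10001110 = 0x8E.
Byte 4: 10001111 = 0x8F.

F0 93 8E 8F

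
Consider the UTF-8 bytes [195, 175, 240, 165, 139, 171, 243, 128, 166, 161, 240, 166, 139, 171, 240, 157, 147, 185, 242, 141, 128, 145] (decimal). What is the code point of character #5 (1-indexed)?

U+1D4F9

Offset 0: leading byte 0xC3 = 11000011 → 2-byte char #1 = C3 AF.
Offset 2: leading byte 0xF0 = 11110000 → 4-byte char #2 = F0 A5 8B AB.
Offset 6: leading byte 0xF3 = 11110011 → 4-byte char #3 = F3 80 A6 A1.
Offset 10: leading byte 0xF0 = 11110000 → 4-byte char #4 = F0 A6 8B AB.
Offset 14: leading byte 0xF0 = 11110000 → 4-byte char #5 = F0 9D 93 B9.
Leading byte 0xF0 = 11110000 matches 11110xxx → 4-byte sequence.
Byte 1: 0xF0 = 11110000, payload 000 (3 bits).
Byte 2: 0x9D = 10011101 (10xxxxxx ✓), payload 011101.
Byte 3: 0x93 = 10010011 (10xxxxxx ✓), payload 010011.
Byte 4: 0xB9 = 10111001 (10xxxxxx ✓), payload 111001.
Concatenate: 000011101010011111001 = 0x1D4F9 (21 bits → U+1D4F9).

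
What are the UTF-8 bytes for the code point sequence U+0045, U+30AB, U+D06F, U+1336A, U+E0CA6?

U+0045: 1-byte form → 45.
U+30AB: 3-byte form → E3 82 AB.
U+D06F: 3-byte form → ED 81 AF.
U+1336A: 4-byte form → F0 93 8D AA.
U+E0CA6: 4-byte form → F3 A0 B2 A6.
Concatenated (15 bytes): 45 E3 82 AB ED 81 AF F0 93 8D AA F3 A0 B2 A6.

45 E3 82 AB ED 81 AF F0 93 8D AA F3 A0 B2 A6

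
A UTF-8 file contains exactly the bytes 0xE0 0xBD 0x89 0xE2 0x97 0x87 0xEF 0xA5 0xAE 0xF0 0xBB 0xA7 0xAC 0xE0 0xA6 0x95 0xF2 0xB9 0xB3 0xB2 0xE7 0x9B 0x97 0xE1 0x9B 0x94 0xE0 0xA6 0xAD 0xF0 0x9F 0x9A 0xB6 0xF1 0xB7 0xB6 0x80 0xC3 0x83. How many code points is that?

12

Byte at offset 0: 0xE0 = 11100000 → 3-byte char (#1). Advance 3.
Byte at offset 3: 0xE2 = 11100010 → 3-byte char (#2). Advance 3.
Byte at offset 6: 0xEF = 11101111 → 3-byte char (#3). Advance 3.
Byte at offset 9: 0xF0 = 11110000 → 4-byte char (#4). Advance 4.
Byte at offset 13: 0xE0 = 11100000 → 3-byte char (#5). Advance 3.
Byte at offset 16: 0xF2 = 11110010 → 4-byte char (#6). Advance 4.
Byte at offset 20: 0xE7 = 11100111 → 3-byte char (#7). Advance 3.
Byte at offset 23: 0xE1 = 11100001 → 3-byte char (#8). Advance 3.
Byte at offset 26: 0xE0 = 11100000 → 3-byte char (#9). Advance 3.
Byte at offset 29: 0xF0 = 11110000 → 4-byte char (#10). Advance 4.
Byte at offset 33: 0xF1 = 11110001 → 4-byte char (#11). Advance 4.
Byte at offset 37: 0xC3 = 11000011 → 2-byte char (#12). Advance 2.
Reached end at offset 39 after 12 code points.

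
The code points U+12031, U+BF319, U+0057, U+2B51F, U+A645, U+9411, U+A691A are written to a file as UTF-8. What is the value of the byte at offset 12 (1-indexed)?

0x94

1-indexed offset 12 is 0-indexed offset 11.
U+12031 → 4-byte form F0 92 80 B1 at offsets 0–3.
U+BF319 → 4-byte form F2 BF 8C 99 at offsets 4–7.
U+0057 → 1-byte form 57 at offsets 8–8.
U+2B51F → 4-byte form F0 AB 94 9F at offsets 9–12.
Offset 11 falls in char 4's range; it's byte 3 of F0 AB 94 9F = 0x94.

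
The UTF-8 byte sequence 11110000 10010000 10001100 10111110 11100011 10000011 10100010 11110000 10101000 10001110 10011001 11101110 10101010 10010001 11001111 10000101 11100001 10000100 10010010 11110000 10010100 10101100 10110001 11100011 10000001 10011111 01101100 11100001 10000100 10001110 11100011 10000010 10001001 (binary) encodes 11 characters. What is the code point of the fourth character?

U+EA91

Offset 0: leading byte 0xF0 = 11110000 → 4-byte char #1 = F0 90 8C BE.
Offset 4: leading byte 0xE3 = 11100011 → 3-byte char #2 = E3 83 A2.
Offset 7: leading byte 0xF0 = 11110000 → 4-byte char #3 = F0 A8 8E 99.
Offset 11: leading byte 0xEE = 11101110 → 3-byte char #4 = EE AA 91.
Leading byte 0xEE = 11101110 matches 1110xxxx → 3-byte sequence.
Byte 1: 0xEE = 11101110, payload 1110 (4 bits).
Byte 2: 0xAA = 10101010 (10xxxxxx ✓), payload 101010.
Byte 3: 0x91 = 10010001 (10xxxxxx ✓), payload 010001.
Concatenate: 1110101010010001 = 0xEA91 (16 bits → U+EA91).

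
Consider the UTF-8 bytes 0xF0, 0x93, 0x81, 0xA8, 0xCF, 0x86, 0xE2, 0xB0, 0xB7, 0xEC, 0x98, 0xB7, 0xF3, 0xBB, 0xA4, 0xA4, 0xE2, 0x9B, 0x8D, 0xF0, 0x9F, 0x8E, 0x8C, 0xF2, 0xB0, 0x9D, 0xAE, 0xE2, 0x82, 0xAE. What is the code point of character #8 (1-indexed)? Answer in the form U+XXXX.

U+B076E

Offset 0: leading byte 0xF0 = 11110000 → 4-byte char #1 = F0 93 81 A8.
Offset 4: leading byte 0xCF = 11001111 → 2-byte char #2 = CF 86.
Offset 6: leading byte 0xE2 = 11100010 → 3-byte char #3 = E2 B0 B7.
Offset 9: leading byte 0xEC = 11101100 → 3-byte char #4 = EC 98 B7.
Offset 12: leading byte 0xF3 = 11110011 → 4-byte char #5 = F3 BB A4 A4.
Offset 16: leading byte 0xE2 = 11100010 → 3-byte char #6 = E2 9B 8D.
Offset 19: leading byte 0xF0 = 11110000 → 4-byte char #7 = F0 9F 8E 8C.
Offset 23: leading byte 0xF2 = 11110010 → 4-byte char #8 = F2 B0 9D AE.
Leading byte 0xF2 = 11110010 matches 11110xxx → 4-byte sequence.
Byte 1: 0xF2 = 11110010, payload 010 (3 bits).
Byte 2: 0xB0 = 10110000 (10xxxxxx ✓), payload 110000.
Byte 3: 0x9D = 10011101 (10xxxxxx ✓), payload 011101.
Byte 4: 0xAE = 10101110 (10xxxxxx ✓), payload 101110.
Concatenate: 010110000011101101110 = 0xB076E (21 bits → U+B076E).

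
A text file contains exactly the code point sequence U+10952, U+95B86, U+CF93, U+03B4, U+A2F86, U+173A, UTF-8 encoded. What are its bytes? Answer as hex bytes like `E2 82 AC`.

F0 90 A5 92 F2 95 AE 86 EC BE 93 CE B4 F2 A2 BE 86 E1 9C BA

U+10952: 4-byte form → F0 90 A5 92.
U+95B86: 4-byte form → F2 95 AE 86.
U+CF93: 3-byte form → EC BE 93.
U+03B4: 2-byte form → CE B4.
U+A2F86: 4-byte form → F2 A2 BE 86.
U+173A: 3-byte form → E1 9C BA.
Concatenated (20 bytes): F0 90 A5 92 F2 95 AE 86 EC BE 93 CE B4 F2 A2 BE 86 E1 9C BA.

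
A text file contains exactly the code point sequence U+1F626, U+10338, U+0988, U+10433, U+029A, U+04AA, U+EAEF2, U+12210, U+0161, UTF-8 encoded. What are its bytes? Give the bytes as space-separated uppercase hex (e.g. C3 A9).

U+1F626: 4-byte form → F0 9F 98 A6.
U+10338: 4-byte form → F0 90 8C B8.
U+0988: 3-byte form → E0 A6 88.
U+10433: 4-byte form → F0 90 90 B3.
U+029A: 2-byte form → CA 9A.
U+04AA: 2-byte form → D2 AA.
U+EAEF2: 4-byte form → F3 AA BB B2.
U+12210: 4-byte form → F0 92 88 90.
U+0161: 2-byte form → C5 A1.
Concatenated (29 bytes): F0 9F 98 A6 F0 90 8C B8 E0 A6 88 F0 90 90 B3 CA 9A D2 AA F3 AA BB B2 F0 92 88 90 C5 A1.

F0 9F 98 A6 F0 90 8C B8 E0 A6 88 F0 90 90 B3 CA 9A D2 AA F3 AA BB B2 F0 92 88 90 C5 A1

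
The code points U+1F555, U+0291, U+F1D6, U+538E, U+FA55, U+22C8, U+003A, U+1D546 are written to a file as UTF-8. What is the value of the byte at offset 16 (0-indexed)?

0x8B

U+1F555 → 4-byte form F0 9F 95 95 at offsets 0–3.
U+0291 → 2-byte form CA 91 at offsets 4–5.
U+F1D6 → 3-byte form EF 87 96 at offsets 6–8.
U+538E → 3-byte form E5 8E 8E at offsets 9–11.
U+FA55 → 3-byte form EF A9 95 at offsets 12–14.
U+22C8 → 3-byte form E2 8B 88 at offsets 15–17.
Offset 16 falls in char 6's range; it's byte 2 of E2 8B 88 = 0x8B.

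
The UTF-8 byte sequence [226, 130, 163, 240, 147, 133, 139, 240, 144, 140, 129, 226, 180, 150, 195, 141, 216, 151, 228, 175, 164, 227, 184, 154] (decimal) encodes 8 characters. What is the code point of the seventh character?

U+4BE4

Offset 0: leading byte 0xE2 = 11100010 → 3-byte char #1 = E2 82 A3.
Offset 3: leading byte 0xF0 = 11110000 → 4-byte char #2 = F0 93 85 8B.
Offset 7: leading byte 0xF0 = 11110000 → 4-byte char #3 = F0 90 8C 81.
Offset 11: leading byte 0xE2 = 11100010 → 3-byte char #4 = E2 B4 96.
Offset 14: leading byte 0xC3 = 11000011 → 2-byte char #5 = C3 8D.
Offset 16: leading byte 0xD8 = 11011000 → 2-byte char #6 = D8 97.
Offset 18: leading byte 0xE4 = 11100100 → 3-byte char #7 = E4 AF A4.
Leading byte 0xE4 = 11100100 matches 1110xxxx → 3-byte sequence.
Byte 1: 0xE4 = 11100100, payload 0100 (4 bits).
Byte 2: 0xAF = 10101111 (10xxxxxx ✓), payload 101111.
Byte 3: 0xA4 = 10100100 (10xxxxxx ✓), payload 100100.
Concatenate: 0100101111100100 = 0x4BE4 (16 bits → U+4BE4).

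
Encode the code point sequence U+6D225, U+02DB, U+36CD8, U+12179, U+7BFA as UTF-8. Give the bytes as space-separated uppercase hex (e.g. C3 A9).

U+6D225: 4-byte form → F1 AD 88 A5.
U+02DB: 2-byte form → CB 9B.
U+36CD8: 4-byte form → F0 B6 B3 98.
U+12179: 4-byte form → F0 92 85 B9.
U+7BFA: 3-byte form → E7 AF BA.
Concatenated (17 bytes): F1 AD 88 A5 CB 9B F0 B6 B3 98 F0 92 85 B9 E7 AF BA.

F1 AD 88 A5 CB 9B F0 B6 B3 98 F0 92 85 B9 E7 AF BA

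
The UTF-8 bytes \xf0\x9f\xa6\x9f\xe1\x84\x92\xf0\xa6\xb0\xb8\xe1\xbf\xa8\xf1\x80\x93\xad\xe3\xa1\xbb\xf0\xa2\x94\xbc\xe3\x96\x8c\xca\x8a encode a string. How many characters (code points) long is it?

9

Byte at offset 0: 0xF0 = 11110000 → 4-byte char (#1). Advance 4.
Byte at offset 4: 0xE1 = 11100001 → 3-byte char (#2). Advance 3.
Byte at offset 7: 0xF0 = 11110000 → 4-byte char (#3). Advance 4.
Byte at offset 11: 0xE1 = 11100001 → 3-byte char (#4). Advance 3.
Byte at offset 14: 0xF1 = 11110001 → 4-byte char (#5). Advance 4.
Byte at offset 18: 0xE3 = 11100011 → 3-byte char (#6). Advance 3.
Byte at offset 21: 0xF0 = 11110000 → 4-byte char (#7). Advance 4.
Byte at offset 25: 0xE3 = 11100011 → 3-byte char (#8). Advance 3.
Byte at offset 28: 0xCA = 11001010 → 2-byte char (#9). Advance 2.
Reached end at offset 30 after 9 code points.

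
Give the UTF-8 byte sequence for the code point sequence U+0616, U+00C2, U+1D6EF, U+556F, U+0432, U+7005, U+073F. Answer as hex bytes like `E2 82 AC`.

U+0616: 2-byte form → D8 96.
U+00C2: 2-byte form → C3 82.
U+1D6EF: 4-byte form → F0 9D 9B AF.
U+556F: 3-byte form → E5 95 AF.
U+0432: 2-byte form → D0 B2.
U+7005: 3-byte form → E7 80 85.
U+073F: 2-byte form → DC BF.
Concatenated (18 bytes): D8 96 C3 82 F0 9D 9B AF E5 95 AF D0 B2 E7 80 85 DC BF.

D8 96 C3 82 F0 9D 9B AF E5 95 AF D0 B2 E7 80 85 DC BF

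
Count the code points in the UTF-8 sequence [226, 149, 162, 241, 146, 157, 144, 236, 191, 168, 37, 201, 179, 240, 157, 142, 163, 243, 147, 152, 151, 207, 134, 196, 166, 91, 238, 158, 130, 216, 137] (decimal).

12

Byte at offset 0: 0xE2 = 11100010 → 3-byte char (#1). Advance 3.
Byte at offset 3: 0xF1 = 11110001 → 4-byte char (#2). Advance 4.
Byte at offset 7: 0xEC = 11101100 → 3-byte char (#3). Advance 3.
Byte at offset 10: 0x25 = 00100101 → 1-byte char (#4). Advance 1.
Byte at offset 11: 0xC9 = 11001001 → 2-byte char (#5). Advance 2.
Byte at offset 13: 0xF0 = 11110000 → 4-byte char (#6). Advance 4.
Byte at offset 17: 0xF3 = 11110011 → 4-byte char (#7). Advance 4.
Byte at offset 21: 0xCF = 11001111 → 2-byte char (#8). Advance 2.
Byte at offset 23: 0xC4 = 11000100 → 2-byte char (#9). Advance 2.
Byte at offset 25: 0x5B = 01011011 → 1-byte char (#10). Advance 1.
Byte at offset 26: 0xEE = 11101110 → 3-byte char (#11). Advance 3.
Byte at offset 29: 0xD8 = 11011000 → 2-byte char (#12). Advance 2.
Reached end at offset 31 after 12 code points.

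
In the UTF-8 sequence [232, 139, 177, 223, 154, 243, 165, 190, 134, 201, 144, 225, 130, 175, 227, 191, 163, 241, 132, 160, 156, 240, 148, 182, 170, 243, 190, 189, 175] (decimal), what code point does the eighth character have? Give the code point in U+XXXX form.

Offset 0: leading byte 0xE8 = 11101000 → 3-byte char #1 = E8 8B B1.
Offset 3: leading byte 0xDF = 11011111 → 2-byte char #2 = DF 9A.
Offset 5: leading byte 0xF3 = 11110011 → 4-byte char #3 = F3 A5 BE 86.
Offset 9: leading byte 0xC9 = 11001001 → 2-byte char #4 = C9 90.
Offset 11: leading byte 0xE1 = 11100001 → 3-byte char #5 = E1 82 AF.
Offset 14: leading byte 0xE3 = 11100011 → 3-byte char #6 = E3 BF A3.
Offset 17: leading byte 0xF1 = 11110001 → 4-byte char #7 = F1 84 A0 9C.
Offset 21: leading byte 0xF0 = 11110000 → 4-byte char #8 = F0 94 B6 AA.
Leading byte 0xF0 = 11110000 matches 11110xxx → 4-byte sequence.
Byte 1: 0xF0 = 11110000, payload 000 (3 bits).
Byte 2: 0x94 = 10010100 (10xxxxxx ✓), payload 010100.
Byte 3: 0xB6 = 10110110 (10xxxxxx ✓), payload 110110.
Byte 4: 0xAA = 10101010 (10xxxxxx ✓), payload 101010.
Concatenate: 000010100110110101010 = 0x14DAA (21 bits → U+14DAA).

U+14DAA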